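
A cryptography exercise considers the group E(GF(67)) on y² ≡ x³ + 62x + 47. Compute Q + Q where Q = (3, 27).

(4, 52)

tangent at (3, 27): λ = (3·3² + 62)/(2·27) ≡ 22/54. 54⁻¹ ≡ 36 (mod 67) since 54·36 = 1944 ≡ 1, so λ ≡ 22·36 ≡ 55.
  x = λ² - 3 - 3 = 3025 - 6 ≡ 4; y = λ·(3 - 4) - 27 ≡ 52. → (4, 52)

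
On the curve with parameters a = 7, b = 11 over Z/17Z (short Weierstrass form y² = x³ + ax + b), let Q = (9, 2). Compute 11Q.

Repeated addition: build up to 11Q.
2Q: tangent at (9, 2): λ = (3·9² + 7)/(2·2) ≡ 12/4. 4⁻¹ ≡ 13 (mod 17), so λ ≡ 12·13 ≡ 3.
  x = λ² - 9 - 9 = 9 - 18 ≡ 8; y = λ·(9 - 8) - 2 ≡ 1. → (8, 1)
3Q: (8, 1) + (9, 2). λ = (2 - 1)/(9 - 8) ≡ 1/1 mod 17. 1⁻¹ ≡ 1 (mod 17), so λ ≡ 1.
  x = λ² - 8 - 9 = 1 - 17 ≡ 1; y = λ·(8 - 1) - 1 ≡ 6. → (1, 6)
4Q: (1, 6) + (9, 2). λ = (2 - 6)/(9 - 1) ≡ 13/8 mod 17. 8⁻¹ ≡ 15 (mod 17), so λ ≡ 8.
  x = λ² - 1 - 9 = 64 - 10 ≡ 3; y = λ·(1 - 3) - 6 ≡ 12. → (3, 12)
5Q: (3, 12) + (9, 2). λ = (2 - 12)/(9 - 3) ≡ 7/6 mod 17. 6⁻¹ ≡ 3 (mod 17) since 6·3 = 18 ≡ 1, so λ ≡ 4.
  x = λ² - 3 - 9 = 16 - 12 ≡ 4; y = λ·(3 - 4) - 12 ≡ 1. → (4, 1)
6Q: (4, 1) + (9, 2). λ = (2 - 1)/(9 - 4) ≡ 1/5 mod 17. 5⁻¹ ≡ 7 (mod 17), so λ ≡ 7.
  x = λ² - 4 - 9 = 49 - 13 ≡ 2; y = λ·(4 - 2) - 1 ≡ 13. → (2, 13)
7Q: (2, 13) + (9, 2). λ = (2 - 13)/(9 - 2) ≡ 6/7 mod 17. 7⁻¹ ≡ 5 (mod 17), so λ ≡ 13.
  x = λ² - 2 - 9 = 169 - 11 ≡ 5; y = λ·(2 - 5) - 13 ≡ 16. → (5, 16)
8Q: (5, 16) + (9, 2). λ = (2 - 16)/(9 - 5) ≡ 3/4 mod 17. 4⁻¹ ≡ 13 (mod 17), so λ ≡ 5.
  x = λ² - 5 - 9 = 25 - 14 ≡ 11; y = λ·(5 - 11) - 16 ≡ 5. → (11, 5)
9Q: (11, 5) + (9, 2). λ = (2 - 5)/(9 - 11) ≡ 14/15 mod 17. 15⁻¹ ≡ 8 (mod 17) since 15·8 = 120 ≡ 1, so λ ≡ 10.
  x = λ² - 11 - 9 = 100 - 20 ≡ 12; y = λ·(11 - 12) - 5 ≡ 2. → (12, 2)
10Q: (12, 2) + (9, 2). λ = (2 - 2)/(9 - 12) ≡ 0/14 mod 17. 14⁻¹ ≡ 11 (mod 17), so λ ≡ 0.
  x = λ² - 12 - 9 = 0 - 21 ≡ 13; y = λ·(12 - 13) - 2 ≡ 15. → (13, 15)
11Q: (13, 15) + (9, 2). λ = (2 - 15)/(9 - 13) ≡ 4/13 mod 17. 13⁻¹ ≡ 4 (mod 17) since 13·4 = 52 ≡ 1, so λ ≡ 16.
  x = λ² - 13 - 9 = 256 - 22 ≡ 13; y = λ·(13 - 13) - 15 ≡ 2. → (13, 2)

(13, 2)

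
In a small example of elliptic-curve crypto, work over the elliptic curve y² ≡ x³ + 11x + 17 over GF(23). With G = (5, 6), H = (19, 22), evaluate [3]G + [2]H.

First 3G:
Repeated addition: build up to 3G.
2G: tangent at (5, 6): λ = (3·5² + 11)/(2·6) ≡ 17/12. 12⁻¹ ≡ 2 (mod 23), so λ ≡ 17·2 ≡ 11.
  x = λ² - 5 - 5 = 121 - 10 ≡ 19; y = λ·(5 - 19) - 6 ≡ 1. → (19, 1)
3G: (19, 1) + (5, 6). λ = (6 - 1)/(5 - 19) ≡ 5/9 mod 23. 9⁻¹ ≡ 18 (mod 23), so λ ≡ 21.
  x = λ² - 19 - 5 = 441 - 24 ≡ 3; y = λ·(19 - 3) - 1 ≡ 13. → (3, 13)
3G = (3, 13).
Next 2H:
Repeated addition: build up to 2H.
2H: tangent at (19, 22): λ = (3·19² + 11)/(2·22) ≡ 13/21. 21⁻¹ ≡ 11 (mod 23), so λ ≡ 13·11 ≡ 5.
  x = λ² - 19 - 19 = 25 - 38 ≡ 10; y = λ·(19 - 10) - 22 ≡ 0. → (10, 0)
2H = (10, 0).
Finally 3G + 2H:
(3, 13) + (10, 0). λ = (0 - 13)/(10 - 3) ≡ 10/7 mod 23. 7⁻¹ ≡ 10 (mod 23), so λ ≡ 8.
  x = λ² - 3 - 10 = 64 - 13 ≡ 5; y = λ·(3 - 5) - 13 ≡ 17. → (5, 17)

(5, 17)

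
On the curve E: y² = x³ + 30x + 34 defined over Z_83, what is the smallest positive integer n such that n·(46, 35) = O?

2P: tangent at (46, 35): λ = (3·46² + 30)/(2·35) ≡ 70/70. 70⁻¹ ≡ 51 (mod 83), so λ ≡ 70·51 ≡ 1.
  x = λ² - 46 - 46 = 1 - 92 ≡ 75; y = λ·(46 - 75) - 35 ≡ 19. → (75, 19)
3P: (75, 19) + (46, 35). λ = (35 - 19)/(46 - 75) ≡ 16/54 mod 83. 54⁻¹ ≡ 20 (mod 83) since 54·20 = 1080 ≡ 1, so λ ≡ 71.
  x = λ² - 75 - 46 = 5041 - 121 ≡ 23; y = λ·(75 - 23) - 19 ≡ 21. → (23, 21)
4P: (23, 21) + (46, 35). λ = (35 - 21)/(46 - 23) ≡ 14/23 mod 83. 23⁻¹ ≡ 65 (mod 83), so λ ≡ 80.
  x = λ² - 23 - 46 = 6400 - 69 ≡ 23; y = λ·(23 - 23) - 21 ≡ 62. → (23, 62)
5P: (23, 62) + (46, 35). λ = (35 - 62)/(46 - 23) ≡ 56/23 mod 83. 23⁻¹ ≡ 65 (mod 83) since 23·65 = 1495 ≡ 1, so λ ≡ 71.
  x = λ² - 23 - 46 = 5041 - 69 ≡ 75; y = λ·(23 - 75) - 62 ≡ 64. → (75, 64)
6P: (75, 64) + (46, 35). λ = (35 - 64)/(46 - 75) ≡ 54/54 mod 83. 54⁻¹ ≡ 20 (mod 83), so λ ≡ 1.
  x = λ² - 75 - 46 = 1 - 121 ≡ 46; y = λ·(75 - 46) - 64 ≡ 48. → (46, 48)
7P: (46, 48) + (46, 35): same x and y₁ ≡ -y₂, so the sum is O.
7P = O, so the order is 7.

7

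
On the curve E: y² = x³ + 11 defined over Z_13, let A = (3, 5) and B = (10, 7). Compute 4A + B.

First 4A:
Double-and-add on 4 = (100)₂. Start with A = (3, 5) for the leading 1-bit.
double: tangent at (3, 5): λ = (3·3² + 0)/(2·5) ≡ 1/10. 10⁻¹ ≡ 4 (mod 13), so λ ≡ 1·4 ≡ 4.
  x = λ² - 3 - 3 = 16 - 6 ≡ 10; y = λ·(3 - 10) - 5 ≡ 6. → (10, 6)
double: tangent at (10, 6): λ = (3·10² + 0)/(2·6) ≡ 1/12. 12⁻¹ ≡ 12 (mod 13), so λ ≡ 1·12 ≡ 12.
  x = λ² - 10 - 10 = 144 - 20 ≡ 7; y = λ·(10 - 7) - 6 ≡ 4. → (7, 4)
4A = (7, 4).
Finally 4A + B:
(7, 4) + (10, 7). λ = (7 - 4)/(10 - 7) ≡ 3/3 mod 13. 3⁻¹ ≡ 9 (mod 13), so λ ≡ 1.
  x = λ² - 7 - 10 = 1 - 17 ≡ 10; y = λ·(7 - 10) - 4 ≡ 6. → (10, 6)

(10, 6)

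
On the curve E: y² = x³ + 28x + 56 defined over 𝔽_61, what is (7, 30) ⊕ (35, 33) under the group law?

(7, 30) + (35, 33). λ = (33 - 30)/(35 - 7) ≡ 3/28 mod 61. 28⁻¹ ≡ 24 (mod 61), so λ ≡ 11.
  x = λ² - 7 - 35 = 121 - 42 ≡ 18; y = λ·(7 - 18) - 30 ≡ 32. → (18, 32)

(18, 32)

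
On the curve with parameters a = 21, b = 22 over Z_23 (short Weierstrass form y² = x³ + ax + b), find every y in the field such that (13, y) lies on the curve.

x³ + 21x + 22 = 2492 ≡ 8 (mod 23).
Square roots of 8 mod 23: 10 and 13 (since 10² = 100 ≡ 8).

10, 13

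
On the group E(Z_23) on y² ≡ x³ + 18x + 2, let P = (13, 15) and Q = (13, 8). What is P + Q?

O

The two points share x = 13 and their y-coordinates satisfy 15 + 8 ≡ 0 (mod 23), so they are inverses. Their sum is O.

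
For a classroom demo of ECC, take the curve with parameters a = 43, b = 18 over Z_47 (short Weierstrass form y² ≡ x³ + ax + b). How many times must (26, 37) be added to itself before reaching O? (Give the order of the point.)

2P: tangent at (26, 37): λ = (3·26² + 43)/(2·37) ≡ 3/27. 27⁻¹ ≡ 7 (mod 47), so λ ≡ 3·7 ≡ 21.
  x = λ² - 26 - 26 = 441 - 52 ≡ 13; y = λ·(26 - 13) - 37 ≡ 1. → (13, 1)
3P: (13, 1) + (26, 37). λ = (37 - 1)/(26 - 13) ≡ 36/13 mod 47. 13⁻¹ ≡ 29 (mod 47), so λ ≡ 10.
  x = λ² - 13 - 26 = 100 - 39 ≡ 14; y = λ·(13 - 14) - 1 ≡ 36. → (14, 36)
4P: (14, 36) + (26, 37). λ = (37 - 36)/(26 - 14) ≡ 1/12 mod 47. 12⁻¹ ≡ 4 (mod 47), so λ ≡ 4.
  x = λ² - 14 - 26 = 16 - 40 ≡ 23; y = λ·(14 - 23) - 36 ≡ 22. → (23, 22)
5P: (23, 22) + (26, 37). λ = (37 - 22)/(26 - 23) ≡ 15/3 mod 47. 3⁻¹ ≡ 16 (mod 47), so λ ≡ 5.
  x = λ² - 23 - 26 = 25 - 49 ≡ 23; y = λ·(23 - 23) - 22 ≡ 25. → (23, 25)
6P: (23, 25) + (26, 37). λ = (37 - 25)/(26 - 23) ≡ 12/3 mod 47. 3⁻¹ ≡ 16 (mod 47), so λ ≡ 4.
  x = λ² - 23 - 26 = 16 - 49 ≡ 14; y = λ·(23 - 14) - 25 ≡ 11. → (14, 11)
7P: (14, 11) + (26, 37). λ = (37 - 11)/(26 - 14) ≡ 26/12 mod 47. 12⁻¹ ≡ 4 (mod 47) since 12·4 = 48 ≡ 1, so λ ≡ 10.
  x = λ² - 14 - 26 = 100 - 40 ≡ 13; y = λ·(14 - 13) - 11 ≡ 46. → (13, 46)
8P: (13, 46) + (26, 37). λ = (37 - 46)/(26 - 13) ≡ 38/13 mod 47. 13⁻¹ ≡ 29 (mod 47) since 13·29 = 377 ≡ 1, so λ ≡ 21.
  x = λ² - 13 - 26 = 441 - 39 ≡ 26; y = λ·(13 - 26) - 46 ≡ 10. → (26, 10)
9P: (26, 10) + (26, 37): same x and y₁ ≡ -y₂, so the sum is O.
9P = O, so the order is 9.

9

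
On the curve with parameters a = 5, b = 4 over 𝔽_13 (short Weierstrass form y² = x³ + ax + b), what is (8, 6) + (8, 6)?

(1, 6)

tangent at (8, 6): λ = (3·8² + 5)/(2·6) ≡ 2/12. 12⁻¹ ≡ 12 (mod 13) since 12·12 = 144 ≡ 1, so λ ≡ 2·12 ≡ 11.
  x = λ² - 8 - 8 = 121 - 16 ≡ 1; y = λ·(8 - 1) - 6 ≡ 6. → (1, 6)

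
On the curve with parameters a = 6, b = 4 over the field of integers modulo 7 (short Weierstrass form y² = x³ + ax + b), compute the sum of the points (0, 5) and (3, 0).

(0, 5) + (3, 0). λ = (0 - 5)/(3 - 0) ≡ 2/3 mod 7. 3⁻¹ ≡ 5 (mod 7), so λ ≡ 3.
  x = λ² - 0 - 3 = 9 - 3 ≡ 6; y = λ·(0 - 6) - 5 ≡ 5. → (6, 5)

(6, 5)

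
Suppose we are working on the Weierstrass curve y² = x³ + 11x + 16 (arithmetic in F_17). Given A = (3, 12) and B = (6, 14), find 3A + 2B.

First 3A:
Repeated addition: build up to 3A.
2A: tangent at (3, 12): λ = (3·3² + 11)/(2·12) ≡ 4/7. 7⁻¹ ≡ 5 (mod 17), so λ ≡ 4·5 ≡ 3.
  x = λ² - 3 - 3 = 9 - 6 ≡ 3; y = λ·(3 - 3) - 12 ≡ 5. → (3, 5)
3A: (3, 5) + (3, 12): same x and y₁ ≡ -y₂, so the sum is O.
3A = O.
Next 2B:
Repeated addition: build up to 2B.
2B: tangent at (6, 14): λ = (3·6² + 11)/(2·14) ≡ 0/11. 11⁻¹ ≡ 14 (mod 17), so λ ≡ 0·14 ≡ 0.
  x = λ² - 6 - 6 = 0 - 12 ≡ 5; y = λ·(6 - 5) - 14 ≡ 3. → (5, 3)
2B = (5, 3).
Finally 3A + 2B:
O + (5, 3) = (5, 3) (identity).

(5, 3)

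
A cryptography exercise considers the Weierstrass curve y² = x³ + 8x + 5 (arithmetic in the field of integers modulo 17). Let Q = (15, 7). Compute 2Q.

(5, 0)

tangent at (15, 7): λ = (3·15² + 8)/(2·7) ≡ 3/14. 14⁻¹ ≡ 11 (mod 17) since 14·11 = 154 ≡ 1, so λ ≡ 3·11 ≡ 16.
  x = λ² - 15 - 15 = 256 - 30 ≡ 5; y = λ·(15 - 5) - 7 ≡ 0. → (5, 0)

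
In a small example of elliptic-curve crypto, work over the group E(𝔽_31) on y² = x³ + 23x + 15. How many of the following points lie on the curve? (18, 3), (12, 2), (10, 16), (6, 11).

(18, 3): 3² ≡ 9, rhs ≡ 30 → off.
(12, 2): 2² ≡ 4, rhs ≡ 4 → on.
(10, 16): 16² ≡ 8, rhs ≡ 5 → off.
(6, 11): 11² ≡ 28, rhs ≡ 28 → on.

2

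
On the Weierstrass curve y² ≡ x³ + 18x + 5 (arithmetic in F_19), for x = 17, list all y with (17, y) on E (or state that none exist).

none

x³ + 18x + 5 = 5224 ≡ 18 (mod 19).
18 is a non-residue mod 19; no y exists.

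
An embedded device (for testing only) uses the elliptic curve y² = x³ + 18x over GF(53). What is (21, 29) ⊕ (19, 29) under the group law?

(13, 24)

(21, 29) + (19, 29). λ = (29 - 29)/(19 - 21) ≡ 0/51 mod 53. 51⁻¹ ≡ 26 (mod 53), so λ ≡ 0.
  x = λ² - 21 - 19 = 0 - 40 ≡ 13; y = λ·(21 - 13) - 29 ≡ 24. → (13, 24)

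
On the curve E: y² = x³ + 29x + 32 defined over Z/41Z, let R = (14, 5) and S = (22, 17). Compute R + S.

(14, 5) + (22, 17). λ = (17 - 5)/(22 - 14) ≡ 12/8 mod 41. 8⁻¹ ≡ 36 (mod 41) since 8·36 = 288 ≡ 1, so λ ≡ 22.
  x = λ² - 14 - 22 = 484 - 36 ≡ 38; y = λ·(14 - 38) - 5 ≡ 0. → (38, 0)

(38, 0)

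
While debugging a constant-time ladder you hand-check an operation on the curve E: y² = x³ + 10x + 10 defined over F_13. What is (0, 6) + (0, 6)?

tangent at (0, 6): λ = (3·0² + 10)/(2·6) ≡ 10/12. 12⁻¹ ≡ 12 (mod 13) since 12·12 = 144 ≡ 1, so λ ≡ 10·12 ≡ 3.
  x = λ² - 0 - 0 = 9 - 0 ≡ 9; y = λ·(0 - 9) - 6 ≡ 6. → (9, 6)

(9, 6)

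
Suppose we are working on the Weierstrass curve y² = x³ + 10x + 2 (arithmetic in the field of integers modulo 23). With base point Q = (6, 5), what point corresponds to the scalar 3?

Repeated addition: build up to 3Q.
2Q: tangent at (6, 5): λ = (3·6² + 10)/(2·5) ≡ 3/10. 10⁻¹ ≡ 7 (mod 23), so λ ≡ 3·7 ≡ 21.
  x = λ² - 6 - 6 = 441 - 12 ≡ 15; y = λ·(6 - 15) - 5 ≡ 13. → (15, 13)
3Q: (15, 13) + (6, 5). λ = (5 - 13)/(6 - 15) ≡ 15/14 mod 23. 14⁻¹ ≡ 5 (mod 23) since 14·5 = 70 ≡ 1, so λ ≡ 6.
  x = λ² - 15 - 6 = 36 - 21 ≡ 15; y = λ·(15 - 15) - 13 ≡ 10. → (15, 10)

(15, 10)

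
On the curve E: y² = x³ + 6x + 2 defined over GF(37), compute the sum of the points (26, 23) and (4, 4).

(26, 23) + (4, 4). λ = (4 - 23)/(4 - 26) ≡ 18/15 mod 37. 15⁻¹ ≡ 5 (mod 37), so λ ≡ 16.
  x = λ² - 26 - 4 = 256 - 30 ≡ 4; y = λ·(26 - 4) - 23 ≡ 33. → (4, 33)

(4, 33)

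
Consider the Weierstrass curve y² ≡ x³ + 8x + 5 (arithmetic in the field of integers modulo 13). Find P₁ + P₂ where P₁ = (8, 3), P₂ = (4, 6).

(8, 3) + (4, 6). λ = (6 - 3)/(4 - 8) ≡ 3/9 mod 13. 9⁻¹ ≡ 3 (mod 13) since 9·3 = 27 ≡ 1, so λ ≡ 9.
  x = λ² - 8 - 4 = 81 - 12 ≡ 4; y = λ·(8 - 4) - 3 ≡ 7. → (4, 7)

(4, 7)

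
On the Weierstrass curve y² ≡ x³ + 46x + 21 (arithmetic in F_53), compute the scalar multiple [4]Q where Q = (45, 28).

(2, 42)

Repeated addition: build up to 4Q.
2Q: tangent at (45, 28): λ = (3·45² + 46)/(2·28) ≡ 26/3. 3⁻¹ ≡ 18 (mod 53) since 3·18 = 54 ≡ 1, so λ ≡ 26·18 ≡ 44.
  x = λ² - 45 - 45 = 1936 - 90 ≡ 44; y = λ·(45 - 44) - 28 ≡ 16. → (44, 16)
3Q: (44, 16) + (45, 28). λ = (28 - 16)/(45 - 44) ≡ 12/1 mod 53. 1⁻¹ ≡ 1 (mod 53), so λ ≡ 12.
  x = λ² - 44 - 45 = 144 - 89 ≡ 2; y = λ·(44 - 2) - 16 ≡ 11. → (2, 11)
4Q: (2, 11) + (45, 28). λ = (28 - 11)/(45 - 2) ≡ 17/43 mod 53. 43⁻¹ ≡ 37 (mod 53), so λ ≡ 46.
  x = λ² - 2 - 45 = 2116 - 47 ≡ 2; y = λ·(2 - 2) - 11 ≡ 42. → (2, 42)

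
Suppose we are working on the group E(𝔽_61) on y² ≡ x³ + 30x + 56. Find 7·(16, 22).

(16, 22)

Write Q = (16, 22).
Repeated addition: build up to 7Q.
2Q: tangent at (16, 22): λ = (3·16² + 30)/(2·22) ≡ 5/44. 44⁻¹ ≡ 43 (mod 61), so λ ≡ 5·43 ≡ 32.
  x = λ² - 16 - 16 = 1024 - 32 ≡ 16; y = λ·(16 - 16) - 22 ≡ 39. → (16, 39)
3Q: (16, 39) + (16, 22): same x and y₁ ≡ -y₂, so the sum is ∞.
4Q: ∞ + (16, 22) = (16, 22) (identity).
5Q: tangent at (16, 22): λ = (3·16² + 30)/(2·22) ≡ 5/44. 44⁻¹ ≡ 43 (mod 61), so λ ≡ 5·43 ≡ 32.
  x = λ² - 16 - 16 = 1024 - 32 ≡ 16; y = λ·(16 - 16) - 22 ≡ 39. → (16, 39)
6Q: (16, 39) + (16, 22): same x and y₁ ≡ -y₂, so the sum is ∞.
7Q: ∞ + (16, 22) = (16, 22) (identity).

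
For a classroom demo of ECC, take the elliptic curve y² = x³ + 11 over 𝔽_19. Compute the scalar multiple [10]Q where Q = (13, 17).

(0, 7)

Repeated addition: build up to 10Q.
2Q: tangent at (13, 17): λ = (3·13² + 0)/(2·17) ≡ 13/15. 15⁻¹ ≡ 14 (mod 19) since 15·14 = 210 ≡ 1, so λ ≡ 13·14 ≡ 11.
  x = λ² - 13 - 13 = 121 - 26 ≡ 0; y = λ·(13 - 0) - 17 ≡ 12. → (0, 12)
3Q: (0, 12) + (13, 17). λ = (17 - 12)/(13 - 0) ≡ 5/13 mod 19. 13⁻¹ ≡ 3 (mod 19), so λ ≡ 15.
  x = λ² - 0 - 13 = 225 - 13 ≡ 3; y = λ·(0 - 3) - 12 ≡ 0. → (3, 0)
4Q: (3, 0) + (13, 17). λ = (17 - 0)/(13 - 3) ≡ 17/10 mod 19. 10⁻¹ ≡ 2 (mod 19) since 10·2 = 20 ≡ 1, so λ ≡ 15.
  x = λ² - 3 - 13 = 225 - 16 ≡ 0; y = λ·(3 - 0) - 0 ≡ 7. → (0, 7)
5Q: (0, 7) + (13, 17). λ = (17 - 7)/(13 - 0) ≡ 10/13 mod 19. 13⁻¹ ≡ 3 (mod 19) since 13·3 = 39 ≡ 1, so λ ≡ 11.
  x = λ² - 0 - 13 = 121 - 13 ≡ 13; y = λ·(0 - 13) - 7 ≡ 2. → (13, 2)
6Q: (13, 2) + (13, 17): same x and y₁ ≡ -y₂, so the sum is O.
7Q: O + (13, 17) = (13, 17) (identity).
8Q: tangent at (13, 17): λ = (3·13² + 0)/(2·17) ≡ 13/15. 15⁻¹ ≡ 14 (mod 19), so λ ≡ 13·14 ≡ 11.
  x = λ² - 13 - 13 = 121 - 26 ≡ 0; y = λ·(13 - 0) - 17 ≡ 12. → (0, 12)
9Q: (0, 12) + (13, 17). λ = (17 - 12)/(13 - 0) ≡ 5/13 mod 19. 13⁻¹ ≡ 3 (mod 19) since 13·3 = 39 ≡ 1, so λ ≡ 15.
  x = λ² - 0 - 13 = 225 - 13 ≡ 3; y = λ·(0 - 3) - 12 ≡ 0. → (3, 0)
10Q: (3, 0) + (13, 17). λ = (17 - 0)/(13 - 3) ≡ 17/10 mod 19. 10⁻¹ ≡ 2 (mod 19), so λ ≡ 15.
  x = λ² - 3 - 13 = 225 - 16 ≡ 0; y = λ·(3 - 0) - 0 ≡ 7. → (0, 7)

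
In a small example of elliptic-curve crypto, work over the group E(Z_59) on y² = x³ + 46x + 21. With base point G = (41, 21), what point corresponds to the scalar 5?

Double-and-add on 5 = (101)₂. Start with G = (41, 21) for the leading 1-bit.
double: tangent at (41, 21): λ = (3·41² + 46)/(2·21) ≡ 15/42. 42⁻¹ ≡ 52 (mod 59), so λ ≡ 15·52 ≡ 13.
  x = λ² - 41 - 41 = 169 - 82 ≡ 28; y = λ·(41 - 28) - 21 ≡ 30. → (28, 30)
double: tangent at (28, 30): λ = (3·28² + 46)/(2·30) ≡ 38/1. 1⁻¹ ≡ 1 (mod 59), so λ ≡ 38·1 ≡ 38.
  x = λ² - 28 - 28 = 1444 - 56 ≡ 31; y = λ·(28 - 31) - 30 ≡ 33. → (31, 33)
add G: (31, 33) + (41, 21). λ = (21 - 33)/(41 - 31) ≡ 47/10 mod 59. 10⁻¹ ≡ 6 (mod 59), so λ ≡ 46.
  x = λ² - 31 - 41 = 2116 - 72 ≡ 38; y = λ·(31 - 38) - 33 ≡ 58. → (38, 58)

(38, 58)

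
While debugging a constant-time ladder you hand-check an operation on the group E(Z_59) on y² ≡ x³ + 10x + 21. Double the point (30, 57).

tangent at (30, 57): λ = (3·30² + 10)/(2·57) ≡ 55/55. 55⁻¹ ≡ 44 (mod 59) since 55·44 = 2420 ≡ 1, so λ ≡ 55·44 ≡ 1.
  x = λ² - 30 - 30 = 1 - 60 ≡ 0; y = λ·(30 - 0) - 57 ≡ 32. → (0, 32)

(0, 32)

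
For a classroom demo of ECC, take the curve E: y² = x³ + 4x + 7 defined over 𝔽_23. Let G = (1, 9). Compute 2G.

tangent at (1, 9): λ = (3·1² + 4)/(2·9) ≡ 7/18. 18⁻¹ ≡ 9 (mod 23), so λ ≡ 7·9 ≡ 17.
  x = λ² - 1 - 1 = 289 - 2 ≡ 11; y = λ·(1 - 11) - 9 ≡ 5. → (11, 5)

(11, 5)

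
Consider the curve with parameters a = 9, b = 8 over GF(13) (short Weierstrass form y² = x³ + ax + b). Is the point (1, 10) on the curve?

y² = 10² ≡ 9; x³ + 9x + 8 = 18 ≡ 5 (mod 13). 9 ≠ 5.

no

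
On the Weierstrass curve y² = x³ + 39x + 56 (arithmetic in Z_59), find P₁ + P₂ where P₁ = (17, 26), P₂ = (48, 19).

(17, 26) + (48, 19). λ = (19 - 26)/(48 - 17) ≡ 52/31 mod 59. 31⁻¹ ≡ 40 (mod 59) since 31·40 = 1240 ≡ 1, so λ ≡ 15.
  x = λ² - 17 - 48 = 225 - 65 ≡ 42; y = λ·(17 - 42) - 26 ≡ 12. → (42, 12)

(42, 12)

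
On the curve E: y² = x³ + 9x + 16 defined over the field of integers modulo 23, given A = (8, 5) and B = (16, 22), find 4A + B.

O

First 4A:
Repeated addition: build up to 4A.
2A: tangent at (8, 5): λ = (3·8² + 9)/(2·5) ≡ 17/10. 10⁻¹ ≡ 7 (mod 23), so λ ≡ 17·7 ≡ 4.
  x = λ² - 8 - 8 = 16 - 16 ≡ 0; y = λ·(8 - 0) - 5 ≡ 4. → (0, 4)
3A: (0, 4) + (8, 5). λ = (5 - 4)/(8 - 0) ≡ 1/8 mod 23. 8⁻¹ ≡ 3 (mod 23), so λ ≡ 3.
  x = λ² - 0 - 8 = 9 - 8 ≡ 1; y = λ·(0 - 1) - 4 ≡ 16. → (1, 16)
4A: (1, 16) + (8, 5). λ = (5 - 16)/(8 - 1) ≡ 12/7 mod 23. 7⁻¹ ≡ 10 (mod 23), so λ ≡ 5.
  x = λ² - 1 - 8 = 25 - 9 ≡ 16; y = λ·(1 - 16) - 16 ≡ 1. → (16, 1)
4A = (16, 1).
Finally 4A + B:
(16, 1) + (16, 22): same x and y₁ ≡ -y₂, so the sum is 𝒪.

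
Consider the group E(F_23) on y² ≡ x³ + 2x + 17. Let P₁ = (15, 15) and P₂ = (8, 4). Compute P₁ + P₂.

(15, 15) + (8, 4). λ = (4 - 15)/(8 - 15) ≡ 12/16 mod 23. 16⁻¹ ≡ 13 (mod 23), so λ ≡ 18.
  x = λ² - 15 - 8 = 324 - 23 ≡ 2; y = λ·(15 - 2) - 15 ≡ 12. → (2, 12)

(2, 12)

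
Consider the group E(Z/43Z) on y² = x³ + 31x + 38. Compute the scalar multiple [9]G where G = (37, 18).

(22, 39)

Repeated addition: build up to 9G.
2G: tangent at (37, 18): λ = (3·37² + 31)/(2·18) ≡ 10/36. 36⁻¹ ≡ 6 (mod 43), so λ ≡ 10·6 ≡ 17.
  x = λ² - 37 - 37 = 289 - 74 ≡ 0; y = λ·(37 - 0) - 18 ≡ 9. → (0, 9)
3G: (0, 9) + (37, 18). λ = (18 - 9)/(37 - 0) ≡ 9/37 mod 43. 37⁻¹ ≡ 7 (mod 43), so λ ≡ 20.
  x = λ² - 0 - 37 = 400 - 37 ≡ 19; y = λ·(0 - 19) - 9 ≡ 41. → (19, 41)
4G: (19, 41) + (37, 18). λ = (18 - 41)/(37 - 19) ≡ 20/18 mod 43. 18⁻¹ ≡ 12 (mod 43) since 18·12 = 216 ≡ 1, so λ ≡ 25.
  x = λ² - 19 - 37 = 625 - 56 ≡ 10; y = λ·(19 - 10) - 41 ≡ 12. → (10, 12)
5G: (10, 12) + (37, 18). λ = (18 - 12)/(37 - 10) ≡ 6/27 mod 43. 27⁻¹ ≡ 8 (mod 43) since 27·8 = 216 ≡ 1, so λ ≡ 5.
  x = λ² - 10 - 37 = 25 - 47 ≡ 21; y = λ·(10 - 21) - 12 ≡ 19. → (21, 19)
6G: (21, 19) + (37, 18). λ = (18 - 19)/(37 - 21) ≡ 42/16 mod 43. 16⁻¹ ≡ 35 (mod 43) since 16·35 = 560 ≡ 1, so λ ≡ 8.
  x = λ² - 21 - 37 = 64 - 58 ≡ 6; y = λ·(21 - 6) - 19 ≡ 15. → (6, 15)
7G: (6, 15) + (37, 18). λ = (18 - 15)/(37 - 6) ≡ 3/31 mod 43. 31⁻¹ ≡ 25 (mod 43), so λ ≡ 32.
  x = λ² - 6 - 37 = 1024 - 43 ≡ 35; y = λ·(6 - 35) - 15 ≡ 3. → (35, 3)
8G: (35, 3) + (37, 18). λ = (18 - 3)/(37 - 35) ≡ 15/2 mod 43. 2⁻¹ ≡ 22 (mod 43) since 2·22 = 44 ≡ 1, so λ ≡ 29.
  x = λ² - 35 - 37 = 841 - 72 ≡ 38; y = λ·(35 - 38) - 3 ≡ 39. → (38, 39)
9G: (38, 39) + (37, 18). λ = (18 - 39)/(37 - 38) ≡ 22/42 mod 43. 42⁻¹ ≡ 42 (mod 43), so λ ≡ 21.
  x = λ² - 38 - 37 = 441 - 75 ≡ 22; y = λ·(38 - 22) - 39 ≡ 39. → (22, 39)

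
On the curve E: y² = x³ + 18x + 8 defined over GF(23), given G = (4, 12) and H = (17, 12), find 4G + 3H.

(2, 12)

First 4G:
Double-and-add on 4 = (100)₂. Start with G = (4, 12) for the leading 1-bit.
double: tangent at (4, 12): λ = (3·4² + 18)/(2·12) ≡ 20/1. 1⁻¹ ≡ 1 (mod 23) since 1·1 = 1 ≡ 1, so λ ≡ 20·1 ≡ 20.
  x = λ² - 4 - 4 = 400 - 8 ≡ 1; y = λ·(4 - 1) - 12 ≡ 2. → (1, 2)
double: tangent at (1, 2): λ = (3·1² + 18)/(2·2) ≡ 21/4. 4⁻¹ ≡ 6 (mod 23) since 4·6 = 24 ≡ 1, so λ ≡ 21·6 ≡ 11.
  x = λ² - 1 - 1 = 121 - 2 ≡ 4; y = λ·(1 - 4) - 2 ≡ 11. → (4, 11)
4G = (4, 11).
Next 3H:
Repeated addition: build up to 3H.
2H: tangent at (17, 12): λ = (3·17² + 18)/(2·12) ≡ 11/1. 1⁻¹ ≡ 1 (mod 23) since 1·1 = 1 ≡ 1, so λ ≡ 11·1 ≡ 11.
  x = λ² - 17 - 17 = 121 - 34 ≡ 18; y = λ·(17 - 18) - 12 ≡ 0. → (18, 0)
3H: (18, 0) + (17, 12). λ = (12 - 0)/(17 - 18) ≡ 12/22 mod 23. 22⁻¹ ≡ 22 (mod 23), so λ ≡ 11.
  x = λ² - 18 - 17 = 121 - 35 ≡ 17; y = λ·(18 - 17) - 0 ≡ 11. → (17, 11)
3H = (17, 11).
Finally 4G + 3H:
(4, 11) + (17, 11). λ = (11 - 11)/(17 - 4) ≡ 0/13 mod 23. 13⁻¹ ≡ 16 (mod 23), so λ ≡ 0.
  x = λ² - 4 - 17 = 0 - 21 ≡ 2; y = λ·(4 - 2) - 11 ≡ 12. → (2, 12)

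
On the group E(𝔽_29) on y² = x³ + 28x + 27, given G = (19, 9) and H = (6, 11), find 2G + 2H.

First 2G:
Repeated addition: build up to 2G.
2G: tangent at (19, 9): λ = (3·19² + 28)/(2·9) ≡ 9/18. 18⁻¹ ≡ 21 (mod 29), so λ ≡ 9·21 ≡ 15.
  x = λ² - 19 - 19 = 225 - 38 ≡ 13; y = λ·(19 - 13) - 9 ≡ 23. → (13, 23)
2G = (13, 23).
Next 2H:
Repeated addition: build up to 2H.
2H: tangent at (6, 11): λ = (3·6² + 28)/(2·11) ≡ 20/22. 22⁻¹ ≡ 4 (mod 29), so λ ≡ 20·4 ≡ 22.
  x = λ² - 6 - 6 = 484 - 12 ≡ 8; y = λ·(6 - 8) - 11 ≡ 3. → (8, 3)
2H = (8, 3).
Finally 2G + 2H:
(13, 23) + (8, 3). λ = (3 - 23)/(8 - 13) ≡ 9/24 mod 29. 24⁻¹ ≡ 23 (mod 29) since 24·23 = 552 ≡ 1, so λ ≡ 4.
  x = λ² - 13 - 8 = 16 - 21 ≡ 24; y = λ·(13 - 24) - 23 ≡ 20. → (24, 20)

(24, 20)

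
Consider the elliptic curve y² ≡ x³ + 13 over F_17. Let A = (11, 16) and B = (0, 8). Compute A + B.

(4, 3)

(11, 16) + (0, 8). λ = (8 - 16)/(0 - 11) ≡ 9/6 mod 17. 6⁻¹ ≡ 3 (mod 17), so λ ≡ 10.
  x = λ² - 11 - 0 = 100 - 11 ≡ 4; y = λ·(11 - 4) - 16 ≡ 3. → (4, 3)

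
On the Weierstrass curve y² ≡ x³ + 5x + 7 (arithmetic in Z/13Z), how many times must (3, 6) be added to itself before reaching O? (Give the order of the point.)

4

2P: tangent at (3, 6): λ = (3·3² + 5)/(2·6) ≡ 6/12. 12⁻¹ ≡ 12 (mod 13) since 12·12 = 144 ≡ 1, so λ ≡ 6·12 ≡ 7.
  x = λ² - 3 - 3 = 49 - 6 ≡ 4; y = λ·(3 - 4) - 6 ≡ 0. → (4, 0)
3P: (4, 0) + (3, 6). λ = (6 - 0)/(3 - 4) ≡ 6/12 mod 13. 12⁻¹ ≡ 12 (mod 13), so λ ≡ 7.
  x = λ² - 4 - 3 = 49 - 7 ≡ 3; y = λ·(4 - 3) - 0 ≡ 7. → (3, 7)
4P: (3, 7) + (3, 6): same x and y₁ ≡ -y₂, so the sum is O.
4P = O, so the order is 4.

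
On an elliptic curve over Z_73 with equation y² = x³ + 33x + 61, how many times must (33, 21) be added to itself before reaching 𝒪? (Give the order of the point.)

2P: tangent at (33, 21): λ = (3·33² + 33)/(2·21) ≡ 15/42. 42⁻¹ ≡ 40 (mod 73) since 42·40 = 1680 ≡ 1, so λ ≡ 15·40 ≡ 16.
  x = λ² - 33 - 33 = 256 - 66 ≡ 44; y = λ·(33 - 44) - 21 ≡ 22. → (44, 22)
3P: (44, 22) + (33, 21). λ = (21 - 22)/(33 - 44) ≡ 72/62 mod 73. 62⁻¹ ≡ 53 (mod 73), so λ ≡ 20.
  x = λ² - 44 - 33 = 400 - 77 ≡ 31; y = λ·(44 - 31) - 22 ≡ 19. → (31, 19)
4P: (31, 19) + (33, 21). λ = (21 - 19)/(33 - 31) ≡ 2/2 mod 73. 2⁻¹ ≡ 37 (mod 73) since 2·37 = 74 ≡ 1, so λ ≡ 1.
  x = λ² - 31 - 33 = 1 - 64 ≡ 10; y = λ·(31 - 10) - 19 ≡ 2. → (10, 2)
5P: (10, 2) + (33, 21). λ = (21 - 2)/(33 - 10) ≡ 19/23 mod 73. 23⁻¹ ≡ 54 (mod 73), so λ ≡ 4.
  x = λ² - 10 - 33 = 16 - 43 ≡ 46; y = λ·(10 - 46) - 2 ≡ 0. → (46, 0)
6P: (46, 0) + (33, 21). λ = (21 - 0)/(33 - 46) ≡ 21/60 mod 73. 60⁻¹ ≡ 28 (mod 73), so λ ≡ 4.
  x = λ² - 46 - 33 = 16 - 79 ≡ 10; y = λ·(46 - 10) - 0 ≡ 71. → (10, 71)
7P: (10, 71) + (33, 21). λ = (21 - 71)/(33 - 10) ≡ 23/23 mod 73. 23⁻¹ ≡ 54 (mod 73), so λ ≡ 1.
  x = λ² - 10 - 33 = 1 - 43 ≡ 31; y = λ·(10 - 31) - 71 ≡ 54. → (31, 54)
8P: (31, 54) + (33, 21). λ = (21 - 54)/(33 - 31) ≡ 40/2 mod 73. 2⁻¹ ≡ 37 (mod 73), so λ ≡ 20.
  x = λ² - 31 - 33 = 400 - 64 ≡ 44; y = λ·(31 - 44) - 54 ≡ 51. → (44, 51)
9P: (44, 51) + (33, 21). λ = (21 - 51)/(33 - 44) ≡ 43/62 mod 73. 62⁻¹ ≡ 53 (mod 73), so λ ≡ 16.
  x = λ² - 44 - 33 = 256 - 77 ≡ 33; y = λ·(44 - 33) - 51 ≡ 52. → (33, 52)
10P: (33, 52) + (33, 21): same x and y₁ ≡ -y₂, so the sum is 𝒪.
10P = 𝒪, so the order is 10.

10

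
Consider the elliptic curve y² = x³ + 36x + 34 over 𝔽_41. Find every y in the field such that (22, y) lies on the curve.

none

x³ + 36x + 34 = 11474 ≡ 35 (mod 41).
35 is a non-residue mod 41; no y exists.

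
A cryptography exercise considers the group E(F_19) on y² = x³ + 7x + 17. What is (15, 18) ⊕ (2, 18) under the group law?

(15, 18) + (2, 18). λ = (18 - 18)/(2 - 15) ≡ 0/6 mod 19. 6⁻¹ ≡ 16 (mod 19) since 6·16 = 96 ≡ 1, so λ ≡ 0.
  x = λ² - 15 - 2 = 0 - 17 ≡ 2; y = λ·(15 - 2) - 18 ≡ 1. → (2, 1)

(2, 1)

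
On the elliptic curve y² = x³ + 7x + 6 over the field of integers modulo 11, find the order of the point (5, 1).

2P: tangent at (5, 1): λ = (3·5² + 7)/(2·1) ≡ 5/2. 2⁻¹ ≡ 6 (mod 11), so λ ≡ 5·6 ≡ 8.
  x = λ² - 5 - 5 = 64 - 10 ≡ 10; y = λ·(5 - 10) - 1 ≡ 3. → (10, 3)
3P: (10, 3) + (5, 1). λ = (1 - 3)/(5 - 10) ≡ 9/6 mod 11. 6⁻¹ ≡ 2 (mod 11), so λ ≡ 7.
  x = λ² - 10 - 5 = 49 - 15 ≡ 1; y = λ·(10 - 1) - 3 ≡ 5. → (1, 5)
4P: (1, 5) + (5, 1). λ = (1 - 5)/(5 - 1) ≡ 7/4 mod 11. 4⁻¹ ≡ 3 (mod 11), so λ ≡ 10.
  x = λ² - 1 - 5 = 100 - 6 ≡ 6; y = λ·(1 - 6) - 5 ≡ 0. → (6, 0)
5P: (6, 0) + (5, 1). λ = (1 - 0)/(5 - 6) ≡ 1/10 mod 11. 10⁻¹ ≡ 10 (mod 11), so λ ≡ 10.
  x = λ² - 6 - 5 = 100 - 11 ≡ 1; y = λ·(6 - 1) - 0 ≡ 6. → (1, 6)
6P: (1, 6) + (5, 1). λ = (1 - 6)/(5 - 1) ≡ 6/4 mod 11. 4⁻¹ ≡ 3 (mod 11), so λ ≡ 7.
  x = λ² - 1 - 5 = 49 - 6 ≡ 10; y = λ·(1 - 10) - 6 ≡ 8. → (10, 8)
7P: (10, 8) + (5, 1). λ = (1 - 8)/(5 - 10) ≡ 4/6 mod 11. 6⁻¹ ≡ 2 (mod 11) since 6·2 = 12 ≡ 1, so λ ≡ 8.
  x = λ² - 10 - 5 = 64 - 15 ≡ 5; y = λ·(10 - 5) - 8 ≡ 10. → (5, 10)
8P: (5, 10) + (5, 1): same x and y₁ ≡ -y₂, so the sum is the point at infinity.
8P = the point at infinity, so the order is 8.

8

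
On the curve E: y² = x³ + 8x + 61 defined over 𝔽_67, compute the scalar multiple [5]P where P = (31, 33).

(38, 30)

Double-and-add on 5 = (101)₂. Start with P = (31, 33) for the leading 1-bit.
double: tangent at (31, 33): λ = (3·31² + 8)/(2·33) ≡ 10/66. 66⁻¹ ≡ 66 (mod 67), so λ ≡ 10·66 ≡ 57.
  x = λ² - 31 - 31 = 3249 - 62 ≡ 38; y = λ·(31 - 38) - 33 ≡ 37. → (38, 37)
double: tangent at (38, 37): λ = (3·38² + 8)/(2·37) ≡ 52/7. 7⁻¹ ≡ 48 (mod 67), so λ ≡ 52·48 ≡ 17.
  x = λ² - 38 - 38 = 289 - 76 ≡ 12; y = λ·(38 - 12) - 37 ≡ 3. → (12, 3)
add P: (12, 3) + (31, 33). λ = (33 - 3)/(31 - 12) ≡ 30/19 mod 67. 19⁻¹ ≡ 60 (mod 67), so λ ≡ 58.
  x = λ² - 12 - 31 = 3364 - 43 ≡ 38; y = λ·(12 - 38) - 3 ≡ 30. → (38, 30)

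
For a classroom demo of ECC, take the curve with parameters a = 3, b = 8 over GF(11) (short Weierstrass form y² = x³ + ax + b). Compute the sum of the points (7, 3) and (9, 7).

(7, 3) + (9, 7). λ = (7 - 3)/(9 - 7) ≡ 4/2 mod 11. 2⁻¹ ≡ 6 (mod 11) since 2·6 = 12 ≡ 1, so λ ≡ 2.
  x = λ² - 7 - 9 = 4 - 16 ≡ 10; y = λ·(7 - 10) - 3 ≡ 2. → (10, 2)

(10, 2)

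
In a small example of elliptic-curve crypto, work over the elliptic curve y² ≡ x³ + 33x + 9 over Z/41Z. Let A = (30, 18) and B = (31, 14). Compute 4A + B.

First 4A:
Repeated addition: build up to 4A.
2A: tangent at (30, 18): λ = (3·30² + 33)/(2·18) ≡ 27/36. 36⁻¹ ≡ 8 (mod 41), so λ ≡ 27·8 ≡ 11.
  x = λ² - 30 - 30 = 121 - 60 ≡ 20; y = λ·(30 - 20) - 18 ≡ 10. → (20, 10)
3A: (20, 10) + (30, 18). λ = (18 - 10)/(30 - 20) ≡ 8/10 mod 41. 10⁻¹ ≡ 37 (mod 41), so λ ≡ 9.
  x = λ² - 20 - 30 = 81 - 50 ≡ 31; y = λ·(20 - 31) - 10 ≡ 14. → (31, 14)
4A: (31, 14) + (30, 18). λ = (18 - 14)/(30 - 31) ≡ 4/40 mod 41. 40⁻¹ ≡ 40 (mod 41), so λ ≡ 37.
  x = λ² - 31 - 30 = 1369 - 61 ≡ 37; y = λ·(31 - 37) - 14 ≡ 10. → (37, 10)
4A = (37, 10).
Finally 4A + B:
(37, 10) + (31, 14). λ = (14 - 10)/(31 - 37) ≡ 4/35 mod 41. 35⁻¹ ≡ 34 (mod 41), so λ ≡ 13.
  x = λ² - 37 - 31 = 169 - 68 ≡ 19; y = λ·(37 - 19) - 10 ≡ 19. → (19, 19)

(19, 19)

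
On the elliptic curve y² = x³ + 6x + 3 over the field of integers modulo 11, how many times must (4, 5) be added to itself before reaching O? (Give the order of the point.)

2P: tangent at (4, 5): λ = (3·4² + 6)/(2·5) ≡ 10/10. 10⁻¹ ≡ 10 (mod 11), so λ ≡ 10·10 ≡ 1.
  x = λ² - 4 - 4 = 1 - 8 ≡ 4; y = λ·(4 - 4) - 5 ≡ 6. → (4, 6)
3P: (4, 6) + (4, 5): same x and y₁ ≡ -y₂, so the sum is O.
3P = O, so the order is 3.

3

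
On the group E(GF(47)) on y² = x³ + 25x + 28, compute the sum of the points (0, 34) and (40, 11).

(13, 24)

(0, 34) + (40, 11). λ = (11 - 34)/(40 - 0) ≡ 24/40 mod 47. 40⁻¹ ≡ 20 (mod 47) since 40·20 = 800 ≡ 1, so λ ≡ 10.
  x = λ² - 0 - 40 = 100 - 40 ≡ 13; y = λ·(0 - 13) - 34 ≡ 24. → (13, 24)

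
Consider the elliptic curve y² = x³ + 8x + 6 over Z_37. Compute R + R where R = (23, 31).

(24, 31)

tangent at (23, 31): λ = (3·23² + 8)/(2·31) ≡ 4/25. 25⁻¹ ≡ 3 (mod 37) since 25·3 = 75 ≡ 1, so λ ≡ 4·3 ≡ 12.
  x = λ² - 23 - 23 = 144 - 46 ≡ 24; y = λ·(23 - 24) - 31 ≡ 31. → (24, 31)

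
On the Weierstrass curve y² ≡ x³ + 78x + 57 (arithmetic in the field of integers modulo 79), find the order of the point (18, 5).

10

2P: tangent at (18, 5): λ = (3·18² + 78)/(2·5) ≡ 23/10. 10⁻¹ ≡ 8 (mod 79), so λ ≡ 23·8 ≡ 26.
  x = λ² - 18 - 18 = 676 - 36 ≡ 8; y = λ·(18 - 8) - 5 ≡ 18. → (8, 18)
3P: (8, 18) + (18, 5). λ = (5 - 18)/(18 - 8) ≡ 66/10 mod 79. 10⁻¹ ≡ 8 (mod 79), so λ ≡ 54.
  x = λ² - 8 - 18 = 2916 - 26 ≡ 46; y = λ·(8 - 46) - 18 ≡ 63. → (46, 63)
4P: (46, 63) + (18, 5). λ = (5 - 63)/(18 - 46) ≡ 21/51 mod 79. 51⁻¹ ≡ 31 (mod 79) since 51·31 = 1581 ≡ 1, so λ ≡ 19.
  x = λ² - 46 - 18 = 361 - 64 ≡ 60; y = λ·(46 - 60) - 63 ≡ 66. → (60, 66)
5P: (60, 66) + (18, 5). λ = (5 - 66)/(18 - 60) ≡ 18/37 mod 79. 37⁻¹ ≡ 47 (mod 79) since 37·47 = 1739 ≡ 1, so λ ≡ 56.
  x = λ² - 60 - 18 = 3136 - 78 ≡ 56; y = λ·(60 - 56) - 66 ≡ 0. → (56, 0)
6P: (56, 0) + (18, 5). λ = (5 - 0)/(18 - 56) ≡ 5/41 mod 79. 41⁻¹ ≡ 27 (mod 79), so λ ≡ 56.
  x = λ² - 56 - 18 = 3136 - 74 ≡ 60; y = λ·(56 - 60) - 0 ≡ 13. → (60, 13)
7P: (60, 13) + (18, 5). λ = (5 - 13)/(18 - 60) ≡ 71/37 mod 79. 37⁻¹ ≡ 47 (mod 79), so λ ≡ 19.
  x = λ² - 60 - 18 = 361 - 78 ≡ 46; y = λ·(60 - 46) - 13 ≡ 16. → (46, 16)
8P: (46, 16) + (18, 5). λ = (5 - 16)/(18 - 46) ≡ 68/51 mod 79. 51⁻¹ ≡ 31 (mod 79) since 51·31 = 1581 ≡ 1, so λ ≡ 54.
  x = λ² - 46 - 18 = 2916 - 64 ≡ 8; y = λ·(46 - 8) - 16 ≡ 61. → (8, 61)
9P: (8, 61) + (18, 5). λ = (5 - 61)/(18 - 8) ≡ 23/10 mod 79. 10⁻¹ ≡ 8 (mod 79), so λ ≡ 26.
  x = λ² - 8 - 18 = 676 - 26 ≡ 18; y = λ·(8 - 18) - 61 ≡ 74. → (18, 74)
10P: (18, 74) + (18, 5): same x and y₁ ≡ -y₂, so the sum is O.
10P = O, so the order is 10.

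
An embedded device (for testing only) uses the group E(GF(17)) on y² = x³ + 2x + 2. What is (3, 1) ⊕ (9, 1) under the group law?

(3, 1) + (9, 1). λ = (1 - 1)/(9 - 3) ≡ 0/6 mod 17. 6⁻¹ ≡ 3 (mod 17), so λ ≡ 0.
  x = λ² - 3 - 9 = 0 - 12 ≡ 5; y = λ·(3 - 5) - 1 ≡ 16. → (5, 16)

(5, 16)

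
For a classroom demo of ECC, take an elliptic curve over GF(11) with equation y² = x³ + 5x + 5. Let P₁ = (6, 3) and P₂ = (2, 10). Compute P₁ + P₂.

(6, 3) + (2, 10). λ = (10 - 3)/(2 - 6) ≡ 7/7 mod 11. 7⁻¹ ≡ 8 (mod 11) since 7·8 = 56 ≡ 1, so λ ≡ 1.
  x = λ² - 6 - 2 = 1 - 8 ≡ 4; y = λ·(6 - 4) - 3 ≡ 10. → (4, 10)

(4, 10)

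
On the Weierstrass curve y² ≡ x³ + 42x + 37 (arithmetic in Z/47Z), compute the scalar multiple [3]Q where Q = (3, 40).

Repeated addition: build up to 3Q.
2Q: tangent at (3, 40): λ = (3·3² + 42)/(2·40) ≡ 22/33. 33⁻¹ ≡ 10 (mod 47), so λ ≡ 22·10 ≡ 32.
  x = λ² - 3 - 3 = 1024 - 6 ≡ 31; y = λ·(3 - 31) - 40 ≡ 4. → (31, 4)
3Q: (31, 4) + (3, 40). λ = (40 - 4)/(3 - 31) ≡ 36/19 mod 47. 19⁻¹ ≡ 5 (mod 47), so λ ≡ 39.
  x = λ² - 31 - 3 = 1521 - 34 ≡ 30; y = λ·(31 - 30) - 4 ≡ 35. → (30, 35)

(30, 35)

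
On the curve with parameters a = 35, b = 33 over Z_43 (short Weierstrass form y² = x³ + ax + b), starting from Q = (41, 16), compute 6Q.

(22, 20)

Repeated addition: build up to 6Q.
2Q: tangent at (41, 16): λ = (3·41² + 35)/(2·16) ≡ 4/32. 32⁻¹ ≡ 39 (mod 43) since 32·39 = 1248 ≡ 1, so λ ≡ 4·39 ≡ 27.
  x = λ² - 41 - 41 = 729 - 82 ≡ 2; y = λ·(41 - 2) - 16 ≡ 5. → (2, 5)
3Q: (2, 5) + (41, 16). λ = (16 - 5)/(41 - 2) ≡ 11/39 mod 43. 39⁻¹ ≡ 32 (mod 43), so λ ≡ 8.
  x = λ² - 2 - 41 = 64 - 43 ≡ 21; y = λ·(2 - 21) - 5 ≡ 15. → (21, 15)
4Q: (21, 15) + (41, 16). λ = (16 - 15)/(41 - 21) ≡ 1/20 mod 43. 20⁻¹ ≡ 28 (mod 43), so λ ≡ 28.
  x = λ² - 21 - 41 = 784 - 62 ≡ 34; y = λ·(21 - 34) - 15 ≡ 8. → (34, 8)
5Q: (34, 8) + (41, 16). λ = (16 - 8)/(41 - 34) ≡ 8/7 mod 43. 7⁻¹ ≡ 37 (mod 43), so λ ≡ 38.
  x = λ² - 34 - 41 = 1444 - 75 ≡ 36; y = λ·(34 - 36) - 8 ≡ 2. → (36, 2)
6Q: (36, 2) + (41, 16). λ = (16 - 2)/(41 - 36) ≡ 14/5 mod 43. 5⁻¹ ≡ 26 (mod 43), so λ ≡ 20.
  x = λ² - 36 - 41 = 400 - 77 ≡ 22; y = λ·(36 - 22) - 2 ≡ 20. → (22, 20)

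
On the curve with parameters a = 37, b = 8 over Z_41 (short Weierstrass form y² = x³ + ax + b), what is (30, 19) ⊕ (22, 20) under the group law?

(30, 19) + (22, 20). λ = (20 - 19)/(22 - 30) ≡ 1/33 mod 41. 33⁻¹ ≡ 5 (mod 41) since 33·5 = 165 ≡ 1, so λ ≡ 5.
  x = λ² - 30 - 22 = 25 - 52 ≡ 14; y = λ·(30 - 14) - 19 ≡ 20. → (14, 20)

(14, 20)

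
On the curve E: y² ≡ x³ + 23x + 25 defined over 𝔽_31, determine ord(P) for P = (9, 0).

2

2P: (9, 0) + (9, 0): same x and y₁ ≡ -y₂, so the sum is O.
2P = O, so the order is 2.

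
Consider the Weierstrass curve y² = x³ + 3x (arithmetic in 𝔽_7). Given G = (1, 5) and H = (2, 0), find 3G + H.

(1, 5)

First 3G:
Repeated addition: build up to 3G.
2G: tangent at (1, 5): λ = (3·1² + 3)/(2·5) ≡ 6/3. 3⁻¹ ≡ 5 (mod 7), so λ ≡ 6·5 ≡ 2.
  x = λ² - 1 - 1 = 4 - 2 ≡ 2; y = λ·(1 - 2) - 5 ≡ 0. → (2, 0)
3G: (2, 0) + (1, 5). λ = (5 - 0)/(1 - 2) ≡ 5/6 mod 7. 6⁻¹ ≡ 6 (mod 7), so λ ≡ 2.
  x = λ² - 2 - 1 = 4 - 3 ≡ 1; y = λ·(2 - 1) - 0 ≡ 2. → (1, 2)
3G = (1, 2).
Finally 3G + H:
(1, 2) + (2, 0). λ = (0 - 2)/(2 - 1) ≡ 5/1 mod 7. 1⁻¹ ≡ 1 (mod 7) since 1·1 = 1 ≡ 1, so λ ≡ 5.
  x = λ² - 1 - 2 = 25 - 3 ≡ 1; y = λ·(1 - 1) - 2 ≡ 5. → (1, 5)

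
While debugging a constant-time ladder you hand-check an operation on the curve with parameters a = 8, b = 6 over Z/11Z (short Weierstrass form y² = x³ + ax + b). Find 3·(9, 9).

(4, 6)

Write P = (9, 9).
Repeated addition: build up to 3P.
2P: tangent at (9, 9): λ = (3·9² + 8)/(2·9) ≡ 9/7. 7⁻¹ ≡ 8 (mod 11), so λ ≡ 9·8 ≡ 6.
  x = λ² - 9 - 9 = 36 - 18 ≡ 7; y = λ·(9 - 7) - 9 ≡ 3. → (7, 3)
3P: (7, 3) + (9, 9). λ = (9 - 3)/(9 - 7) ≡ 6/2 mod 11. 2⁻¹ ≡ 6 (mod 11) since 2·6 = 12 ≡ 1, so λ ≡ 3.
  x = λ² - 7 - 9 = 9 - 16 ≡ 4; y = λ·(7 - 4) - 3 ≡ 6. → (4, 6)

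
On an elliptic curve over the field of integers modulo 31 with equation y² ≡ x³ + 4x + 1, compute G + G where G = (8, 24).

(25, 28)

tangent at (8, 24): λ = (3·8² + 4)/(2·24) ≡ 10/17. 17⁻¹ ≡ 11 (mod 31), so λ ≡ 10·11 ≡ 17.
  x = λ² - 8 - 8 = 289 - 16 ≡ 25; y = λ·(8 - 25) - 24 ≡ 28. → (25, 28)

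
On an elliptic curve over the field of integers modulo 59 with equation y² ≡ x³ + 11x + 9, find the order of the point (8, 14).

5

2P: tangent at (8, 14): λ = (3·8² + 11)/(2·14) ≡ 26/28. 28⁻¹ ≡ 19 (mod 59), so λ ≡ 26·19 ≡ 22.
  x = λ² - 8 - 8 = 484 - 16 ≡ 55; y = λ·(8 - 55) - 14 ≡ 14. → (55, 14)
3P: (55, 14) + (8, 14). λ = (14 - 14)/(8 - 55) ≡ 0/12 mod 59. 12⁻¹ ≡ 5 (mod 59) since 12·5 = 60 ≡ 1, so λ ≡ 0.
  x = λ² - 55 - 8 = 0 - 63 ≡ 55; y = λ·(55 - 55) - 14 ≡ 45. → (55, 45)
4P: (55, 45) + (8, 14). λ = (14 - 45)/(8 - 55) ≡ 28/12 mod 59. 12⁻¹ ≡ 5 (mod 59) since 12·5 = 60 ≡ 1, so λ ≡ 22.
  x = λ² - 55 - 8 = 484 - 63 ≡ 8; y = λ·(55 - 8) - 45 ≡ 45. → (8, 45)
5P: (8, 45) + (8, 14): same x and y₁ ≡ -y₂, so the sum is ∞.
5P = ∞, so the order is 5.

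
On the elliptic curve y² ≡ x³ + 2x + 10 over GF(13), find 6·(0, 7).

(10, 4)

Write P = (0, 7).
Repeated addition: build up to 6P.
2P: tangent at (0, 7): λ = (3·0² + 2)/(2·7) ≡ 2/1. 1⁻¹ ≡ 1 (mod 13), so λ ≡ 2·1 ≡ 2.
  x = λ² - 0 - 0 = 4 - 0 ≡ 4; y = λ·(0 - 4) - 7 ≡ 11. → (4, 11)
3P: (4, 11) + (0, 7). λ = (7 - 11)/(0 - 4) ≡ 9/9 mod 13. 9⁻¹ ≡ 3 (mod 13), so λ ≡ 1.
  x = λ² - 4 - 0 = 1 - 4 ≡ 10; y = λ·(4 - 10) - 11 ≡ 9. → (10, 9)
4P: (10, 9) + (0, 7). λ = (7 - 9)/(0 - 10) ≡ 11/3 mod 13. 3⁻¹ ≡ 9 (mod 13), so λ ≡ 8.
  x = λ² - 10 - 0 = 64 - 10 ≡ 2; y = λ·(10 - 2) - 9 ≡ 3. → (2, 3)
5P: (2, 3) + (0, 7). λ = (7 - 3)/(0 - 2) ≡ 4/11 mod 13. 11⁻¹ ≡ 6 (mod 13), so λ ≡ 11.
  x = λ² - 2 - 0 = 121 - 2 ≡ 2; y = λ·(2 - 2) - 3 ≡ 10. → (2, 10)
6P: (2, 10) + (0, 7). λ = (7 - 10)/(0 - 2) ≡ 10/11 mod 13. 11⁻¹ ≡ 6 (mod 13) since 11·6 = 66 ≡ 1, so λ ≡ 8.
  x = λ² - 2 - 0 = 64 - 2 ≡ 10; y = λ·(2 - 10) - 10 ≡ 4. → (10, 4)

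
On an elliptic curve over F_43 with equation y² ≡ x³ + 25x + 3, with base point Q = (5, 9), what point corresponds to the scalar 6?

Repeated addition: build up to 6Q.
2Q: tangent at (5, 9): λ = (3·5² + 25)/(2·9) ≡ 14/18. 18⁻¹ ≡ 12 (mod 43), so λ ≡ 14·12 ≡ 39.
  x = λ² - 5 - 5 = 1521 - 10 ≡ 6; y = λ·(5 - 6) - 9 ≡ 38. → (6, 38)
3Q: (6, 38) + (5, 9). λ = (9 - 38)/(5 - 6) ≡ 14/42 mod 43. 42⁻¹ ≡ 42 (mod 43) since 42·42 = 1764 ≡ 1, so λ ≡ 29.
  x = λ² - 6 - 5 = 841 - 11 ≡ 13; y = λ·(6 - 13) - 38 ≡ 17. → (13, 17)
4Q: (13, 17) + (5, 9). λ = (9 - 17)/(5 - 13) ≡ 35/35 mod 43. 35⁻¹ ≡ 16 (mod 43), so λ ≡ 1.
  x = λ² - 13 - 5 = 1 - 18 ≡ 26; y = λ·(13 - 26) - 17 ≡ 13. → (26, 13)
5Q: (26, 13) + (5, 9). λ = (9 - 13)/(5 - 26) ≡ 39/22 mod 43. 22⁻¹ ≡ 2 (mod 43), so λ ≡ 35.
  x = λ² - 26 - 5 = 1225 - 31 ≡ 33; y = λ·(26 - 33) - 13 ≡ 0. → (33, 0)
6Q: (33, 0) + (5, 9). λ = (9 - 0)/(5 - 33) ≡ 9/15 mod 43. 15⁻¹ ≡ 23 (mod 43) since 15·23 = 345 ≡ 1, so λ ≡ 35.
  x = λ² - 33 - 5 = 1225 - 38 ≡ 26; y = λ·(33 - 26) - 0 ≡ 30. → (26, 30)

(26, 30)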